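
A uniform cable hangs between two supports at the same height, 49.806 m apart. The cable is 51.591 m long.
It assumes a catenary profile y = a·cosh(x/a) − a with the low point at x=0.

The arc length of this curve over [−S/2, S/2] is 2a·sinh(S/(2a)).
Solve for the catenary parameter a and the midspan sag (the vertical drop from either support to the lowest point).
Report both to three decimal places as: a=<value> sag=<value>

a=53.989 sag=5.846

seed: a₀ = √(S³/(24(L−S))) = √(49.806³/(24·1.785)) = 53.702903
iter 1: u=0.463718  f(a)=+1.929e-02  f'(a)=-6.792e-02  a ← 53.702903 − (+1.929e-02/-6.792e-02) = 53.986930
iter 2: u=0.461278  f(a)=+1.541e-04  f'(a)=-6.684e-02  a ← 53.986930 − (+1.541e-04/-6.684e-02) = 53.989236
iter 3: u=0.461259  f(a)=+1.001e-08  f'(a)=-6.683e-02  a ← 53.989236 − (+1.001e-08/-6.683e-02) = 53.989236
iter 4: u=0.461259  f(a)=+0.000e+00  f'(a)=-6.683e-02  a ← 53.989236 − (+0.000e+00/-6.683e-02) = 53.989236
converged: |Δa| < 1e-12 after 4 iterations
sag = a·(cosh(S/(2a)) − 1) = 53.989236·(cosh(0.461259) − 1) = 5.845916
T_max/T_min = cosh(S/(2a)) = 1.108279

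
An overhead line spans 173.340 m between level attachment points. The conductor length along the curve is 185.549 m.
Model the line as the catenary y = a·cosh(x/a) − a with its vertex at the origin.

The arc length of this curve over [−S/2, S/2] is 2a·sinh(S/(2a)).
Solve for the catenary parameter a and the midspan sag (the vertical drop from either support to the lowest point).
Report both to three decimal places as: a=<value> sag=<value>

a=134.708 sag=28.856

seed: a₀ = √(S³/(24(L−S))) = √(173.340³/(24·12.209)) = 133.322215
iter 1: u=0.650079  f(a)=+2.606e-01  f'(a)=-1.910e-01  a ← 133.322215 − (+2.606e-01/-1.910e-01) = 134.686499
iter 2: u=0.643494  f(a)=+4.054e-03  f'(a)=-1.851e-01  a ← 134.686499 − (+4.054e-03/-1.851e-01) = 134.708399
iter 3: u=0.643390  f(a)=+1.016e-06  f'(a)=-1.850e-01  a ← 134.708399 − (+1.016e-06/-1.850e-01) = 134.708405
iter 4: u=0.643390  f(a)=+5.684e-14  f'(a)=-1.850e-01  a ← 134.708405 − (+5.684e-14/-1.850e-01) = 134.708405
converged: |Δa| < 1e-12 after 4 iterations
sag = a·(cosh(S/(2a)) − 1) = 134.708405·(cosh(0.643390) − 1) = 28.856451
T_max/T_min = cosh(S/(2a)) = 1.214214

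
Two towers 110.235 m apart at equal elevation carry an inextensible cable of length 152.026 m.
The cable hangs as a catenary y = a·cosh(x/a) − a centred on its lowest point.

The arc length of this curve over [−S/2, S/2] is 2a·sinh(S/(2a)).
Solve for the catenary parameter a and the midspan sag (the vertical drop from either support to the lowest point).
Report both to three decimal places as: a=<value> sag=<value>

seed: a₀ = √(S³/(24(L−S))) = √(110.235³/(24·41.791)) = 36.545361
iter 1: u=1.508194  f(a)=+5.019e+00  f'(a)=-2.851e+00  a ← 36.545361 − (+5.019e+00/-2.851e+00) = 38.305451
iter 2: u=1.438894  f(a)=+3.853e-01  f'(a)=-2.429e+00  a ← 38.305451 − (+3.853e-01/-2.429e+00) = 38.464104
iter 3: u=1.432959  f(a)=+2.689e-03  f'(a)=-2.395e+00  a ← 38.464104 − (+2.689e-03/-2.395e+00) = 38.465227
iter 4: u=1.432918  f(a)=+1.330e-07  f'(a)=-2.395e+00  a ← 38.465227 − (+1.330e-07/-2.395e+00) = 38.465227
iter 5: u=1.432918  f(a)=+2.842e-14  f'(a)=-2.395e+00  a ← 38.465227 − (+2.842e-14/-2.395e+00) = 38.465227
converged: |Δa| < 1e-12 after 5 iterations
sag = a·(cosh(S/(2a)) − 1) = 38.465227·(cosh(1.432918) − 1) = 46.726028
T_max/T_min = cosh(S/(2a)) = 2.214760

a=38.465 sag=46.726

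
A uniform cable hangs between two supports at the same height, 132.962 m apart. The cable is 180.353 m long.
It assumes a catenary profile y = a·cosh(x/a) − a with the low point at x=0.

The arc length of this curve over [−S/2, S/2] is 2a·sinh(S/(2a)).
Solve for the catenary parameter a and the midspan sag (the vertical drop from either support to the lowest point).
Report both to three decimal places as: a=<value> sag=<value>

seed: a₀ = √(S³/(24(L−S))) = √(132.962³/(24·47.391)) = 45.460871
iter 1: u=1.462378  f(a)=+5.333e+00  f'(a)=-2.566e+00  a ← 45.460871 − (+5.333e+00/-2.566e+00) = 47.539119
iter 2: u=1.398448  f(a)=+3.875e-01  f'(a)=-2.206e+00  a ← 47.539119 − (+3.875e-01/-2.206e+00) = 47.714813
iter 3: u=1.393299  f(a)=+2.400e-03  f'(a)=-2.178e+00  a ← 47.714813 − (+2.400e-03/-2.178e+00) = 47.715915
iter 4: u=1.393267  f(a)=+9.336e-08  f'(a)=-2.178e+00  a ← 47.715915 − (+9.336e-08/-2.178e+00) = 47.715915
iter 5: u=1.393267  f(a)=+5.684e-14  f'(a)=-2.178e+00  a ← 47.715915 − (+5.684e-14/-2.178e+00) = 47.715915
converged: |Δa| < 1e-12 after 5 iterations
sag = a·(cosh(S/(2a)) − 1) = 47.715915·(cosh(1.393267) − 1) = 54.306679
T_max/T_min = cosh(S/(2a)) = 2.138125

a=47.716 sag=54.307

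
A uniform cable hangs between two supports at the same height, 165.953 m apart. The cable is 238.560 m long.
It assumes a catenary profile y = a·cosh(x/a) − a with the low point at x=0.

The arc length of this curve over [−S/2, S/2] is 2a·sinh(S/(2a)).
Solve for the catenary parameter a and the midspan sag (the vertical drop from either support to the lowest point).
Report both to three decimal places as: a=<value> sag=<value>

a=54.285 sag=76.767

seed: a₀ = √(S³/(24(L−S))) = √(165.953³/(24·72.607)) = 51.213304
iter 1: u=1.620214  f(a)=+1.015e+01  f'(a)=-3.653e+00  a ← 51.213304 − (+1.015e+01/-3.653e+00) = 53.991196
iter 2: u=1.536852  f(a)=+8.842e-01  f'(a)=-3.042e+00  a ← 53.991196 − (+8.842e-01/-3.042e+00) = 54.281858
iter 3: u=1.528623  f(a)=+8.127e-03  f'(a)=-2.986e+00  a ← 54.281858 − (+8.127e-03/-2.986e+00) = 54.284579
iter 4: u=1.528546  f(a)=+7.006e-07  f'(a)=-2.986e+00  a ← 54.284579 − (+7.006e-07/-2.986e+00) = 54.284580
iter 5: u=1.528546  f(a)=-5.684e-14  f'(a)=-2.986e+00  a ← 54.284580 − (-5.684e-14/-2.986e+00) = 54.284580
converged: |Δa| < 1e-12 after 5 iterations
sag = a·(cosh(S/(2a)) − 1) = 54.284580·(cosh(1.528546) − 1) = 76.767067
T_max/T_min = cosh(S/(2a)) = 2.414160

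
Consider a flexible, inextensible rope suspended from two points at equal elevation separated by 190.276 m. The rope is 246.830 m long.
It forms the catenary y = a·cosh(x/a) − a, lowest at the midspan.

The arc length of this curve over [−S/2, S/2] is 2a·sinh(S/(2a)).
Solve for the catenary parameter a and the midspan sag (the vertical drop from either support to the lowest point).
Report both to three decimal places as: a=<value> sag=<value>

seed: a₀ = √(S³/(24(L−S))) = √(190.276³/(24·56.554)) = 71.242432
iter 1: u=1.335412  f(a)=+5.262e+00  f'(a)=-1.889e+00  a ← 71.242432 − (+5.262e+00/-1.889e+00) = 74.027527
iter 2: u=1.285171  f(a)=+3.243e-01  f'(a)=-1.663e+00  a ← 74.027527 − (+3.243e-01/-1.663e+00) = 74.222537
iter 3: u=1.281794  f(a)=+1.411e-03  f'(a)=-1.649e+00  a ← 74.222537 − (+1.411e-03/-1.649e+00) = 74.223393
iter 4: u=1.281779  f(a)=+2.695e-08  f'(a)=-1.649e+00  a ← 74.223393 − (+2.695e-08/-1.649e+00) = 74.223393
iter 5: u=1.281779  f(a)=-5.684e-14  f'(a)=-1.649e+00  a ← 74.223393 − (-5.684e-14/-1.649e+00) = 74.223393
converged: |Δa| < 1e-12 after 5 iterations
sag = a·(cosh(S/(2a)) − 1) = 74.223393·(cosh(1.281779) − 1) = 69.791795
T_max/T_min = cosh(S/(2a)) = 1.940294

a=74.223 sag=69.792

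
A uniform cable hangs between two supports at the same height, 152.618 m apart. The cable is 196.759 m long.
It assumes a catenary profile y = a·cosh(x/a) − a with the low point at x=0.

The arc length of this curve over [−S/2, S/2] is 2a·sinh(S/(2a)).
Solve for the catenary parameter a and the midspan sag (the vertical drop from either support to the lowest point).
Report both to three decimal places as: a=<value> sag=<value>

seed: a₀ = √(S³/(24(L−S))) = √(152.618³/(24·44.141)) = 57.927119
iter 1: u=1.317328  f(a)=+3.992e+00  f'(a)=-1.805e+00  a ← 57.927119 − (+3.992e+00/-1.805e+00) = 60.138315
iter 2: u=1.268892  f(a)=+2.400e-01  f'(a)=-1.594e+00  a ← 60.138315 − (+2.400e-01/-1.594e+00) = 60.288830
iter 3: u=1.265724  f(a)=+9.897e-04  f'(a)=-1.581e+00  a ← 60.288830 − (+9.897e-04/-1.581e+00) = 60.289456
iter 4: u=1.265711  f(a)=+1.699e-08  f'(a)=-1.581e+00  a ← 60.289456 − (+1.699e-08/-1.581e+00) = 60.289456
iter 5: u=1.265711  f(a)=+2.842e-14  f'(a)=-1.581e+00  a ← 60.289456 − (+2.842e-14/-1.581e+00) = 60.289456
converged: |Δa| < 1e-12 after 5 iterations
sag = a·(cosh(S/(2a)) − 1) = 60.289456·(cosh(1.265711) − 1) = 55.094011
T_max/T_min = cosh(S/(2a)) = 1.913825

a=60.289 sag=55.094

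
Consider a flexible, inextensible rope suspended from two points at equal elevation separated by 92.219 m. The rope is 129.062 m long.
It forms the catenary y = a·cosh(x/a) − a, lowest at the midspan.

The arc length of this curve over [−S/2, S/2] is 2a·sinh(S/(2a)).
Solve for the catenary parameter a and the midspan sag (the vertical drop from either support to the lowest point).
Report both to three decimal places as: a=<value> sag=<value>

a=31.424 sag=40.351

seed: a₀ = √(S³/(24(L−S))) = √(92.219³/(24·36.843)) = 29.781564
iter 1: u=1.548257  f(a)=+4.676e+00  f'(a)=-3.120e+00  a ← 29.781564 − (+4.676e+00/-3.120e+00) = 31.280223
iter 2: u=1.474078  f(a)=+3.762e-01  f'(a)=-2.637e+00  a ← 31.280223 − (+3.762e-01/-2.637e+00) = 31.422883
iter 3: u=1.467386  f(a)=+2.905e-03  f'(a)=-2.596e+00  a ← 31.422883 − (+2.905e-03/-2.596e+00) = 31.424002
iter 4: u=1.467334  f(a)=+1.761e-07  f'(a)=-2.596e+00  a ← 31.424002 − (+1.761e-07/-2.596e+00) = 31.424002
iter 5: u=1.467334  f(a)=-2.842e-14  f'(a)=-2.596e+00  a ← 31.424002 − (-2.842e-14/-2.596e+00) = 31.424002
converged: |Δa| < 1e-12 after 5 iterations
sag = a·(cosh(S/(2a)) − 1) = 31.424002·(cosh(1.467334) − 1) = 40.351467
T_max/T_min = cosh(S/(2a)) = 2.284097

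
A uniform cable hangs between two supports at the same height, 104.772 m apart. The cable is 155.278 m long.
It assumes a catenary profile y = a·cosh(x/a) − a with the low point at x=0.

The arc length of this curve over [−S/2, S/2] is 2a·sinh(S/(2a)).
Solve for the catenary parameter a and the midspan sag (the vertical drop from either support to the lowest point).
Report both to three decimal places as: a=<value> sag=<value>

seed: a₀ = √(S³/(24(L−S))) = √(104.772³/(24·50.506)) = 30.802839
iter 1: u=1.700687  f(a)=+7.828e+00  f'(a)=-4.331e+00  a ← 30.802839 − (+7.828e+00/-4.331e+00) = 32.610137
iter 2: u=1.606433  f(a)=+7.418e-01  f'(a)=-3.546e+00  a ← 32.610137 − (+7.418e-01/-3.546e+00) = 32.819338
iter 3: u=1.596193  f(a)=+8.202e-03  f'(a)=-3.468e+00  a ← 32.819338 − (+8.202e-03/-3.468e+00) = 32.821703
iter 4: u=1.596078  f(a)=+1.027e-06  f'(a)=-3.467e+00  a ← 32.821703 − (+1.027e-06/-3.467e+00) = 32.821704
iter 5: u=1.596078  f(a)=+0.000e+00  f'(a)=-3.467e+00  a ← 32.821704 − (+0.000e+00/-3.467e+00) = 32.821704
converged: |Δa| < 1e-12 after 5 iterations
sag = a·(cosh(S/(2a)) − 1) = 32.821704·(cosh(1.596078) − 1) = 51.469924
T_max/T_min = cosh(S/(2a)) = 2.568167

a=32.822 sag=51.470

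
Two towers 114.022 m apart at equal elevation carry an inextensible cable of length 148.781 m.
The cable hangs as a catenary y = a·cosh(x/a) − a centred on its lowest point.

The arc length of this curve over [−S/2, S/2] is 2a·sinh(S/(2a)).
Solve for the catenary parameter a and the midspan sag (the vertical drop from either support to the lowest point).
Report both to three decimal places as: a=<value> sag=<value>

a=43.961 sag=42.448

seed: a₀ = √(S³/(24(L−S))) = √(114.022³/(24·34.759)) = 42.154479
iter 1: u=1.352430  f(a)=+3.321e+00  f'(a)=-1.971e+00  a ← 42.154479 − (+3.321e+00/-1.971e+00) = 43.839204
iter 2: u=1.300457  f(a)=+2.095e-01  f'(a)=-1.730e+00  a ← 43.839204 − (+2.095e-01/-1.730e+00) = 43.960304
iter 3: u=1.296875  f(a)=+9.574e-04  f'(a)=-1.714e+00  a ← 43.960304 − (+9.574e-04/-1.714e+00) = 43.960862
iter 4: u=1.296858  f(a)=+2.020e-08  f'(a)=-1.714e+00  a ← 43.960862 − (+2.020e-08/-1.714e+00) = 43.960862
iter 5: u=1.296858  f(a)=+5.684e-14  f'(a)=-1.714e+00  a ← 43.960862 − (+5.684e-14/-1.714e+00) = 43.960862
converged: |Δa| < 1e-12 after 5 iterations
sag = a·(cosh(S/(2a)) − 1) = 43.960862·(cosh(1.296858) − 1) = 42.448072
T_max/T_min = cosh(S/(2a)) = 1.965588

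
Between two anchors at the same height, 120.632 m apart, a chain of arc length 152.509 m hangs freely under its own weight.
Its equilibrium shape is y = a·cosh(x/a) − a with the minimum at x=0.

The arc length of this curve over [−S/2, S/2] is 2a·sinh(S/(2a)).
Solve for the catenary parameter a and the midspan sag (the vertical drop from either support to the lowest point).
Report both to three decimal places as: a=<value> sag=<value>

a=49.695 sag=41.323

seed: a₀ = √(S³/(24(L−S))) = √(120.632³/(24·31.877)) = 47.901537
iter 1: u=1.259166  f(a)=+2.625e+00  f'(a)=-1.554e+00  a ← 47.901537 − (+2.625e+00/-1.554e+00) = 49.590166
iter 2: u=1.216290  f(a)=+1.452e-01  f'(a)=-1.387e+00  a ← 49.590166 − (+1.452e-01/-1.387e+00) = 49.694856
iter 3: u=1.213727  f(a)=+5.017e-04  f'(a)=-1.377e+00  a ← 49.694856 − (+5.017e-04/-1.377e+00) = 49.695221
iter 4: u=1.213718  f(a)=+6.037e-09  f'(a)=-1.377e+00  a ← 49.695221 − (+6.037e-09/-1.377e+00) = 49.695221
iter 5: u=1.213718  f(a)=-2.842e-14  f'(a)=-1.377e+00  a ← 49.695221 − (-2.842e-14/-1.377e+00) = 49.695221
converged: |Δa| < 1e-12 after 5 iterations
sag = a·(cosh(S/(2a)) − 1) = 49.695221·(cosh(1.213718) − 1) = 41.323259
T_max/T_min = cosh(S/(2a)) = 1.831534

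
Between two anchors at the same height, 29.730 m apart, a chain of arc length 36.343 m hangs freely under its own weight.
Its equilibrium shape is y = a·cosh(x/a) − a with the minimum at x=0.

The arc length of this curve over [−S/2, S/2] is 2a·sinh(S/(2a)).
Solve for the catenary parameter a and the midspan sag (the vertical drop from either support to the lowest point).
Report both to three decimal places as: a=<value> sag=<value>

seed: a₀ = √(S³/(24(L−S))) = √(29.730³/(24·6.613)) = 12.867302
iter 1: u=1.155254  f(a)=+4.556e-01  f'(a)=-1.172e+00  a ← 12.867302 − (+4.556e-01/-1.172e+00) = 13.256097
iter 2: u=1.121371  f(a)=+2.146e-02  f'(a)=-1.064e+00  a ← 13.256097 − (+2.146e-02/-1.064e+00) = 13.276275
iter 3: u=1.119666  f(a)=+5.286e-05  f'(a)=-1.058e+00  a ← 13.276275 − (+5.286e-05/-1.058e+00) = 13.276325
iter 4: u=1.119662  f(a)=+3.223e-10  f'(a)=-1.058e+00  a ← 13.276325 − (+3.223e-10/-1.058e+00) = 13.276325
iter 5: u=1.119662  f(a)=-7.105e-15  f'(a)=-1.058e+00  a ← 13.276325 − (-7.105e-15/-1.058e+00) = 13.276325
converged: |Δa| < 1e-12 after 5 iterations
sag = a·(cosh(S/(2a)) − 1) = 13.276325·(cosh(1.119662) − 1) = 9.228435
T_max/T_min = cosh(S/(2a)) = 1.695105

a=13.276 sag=9.228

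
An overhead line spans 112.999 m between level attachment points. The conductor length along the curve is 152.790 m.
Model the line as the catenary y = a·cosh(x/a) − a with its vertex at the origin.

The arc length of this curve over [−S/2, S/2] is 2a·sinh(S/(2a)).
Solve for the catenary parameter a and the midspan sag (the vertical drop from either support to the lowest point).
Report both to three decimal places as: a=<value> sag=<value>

seed: a₀ = √(S³/(24(L−S))) = √(112.999³/(24·39.791)) = 38.869938
iter 1: u=1.453553  f(a)=+4.421e+00  f'(a)=-2.514e+00  a ← 38.869938 − (+4.421e+00/-2.514e+00) = 40.628683
iter 2: u=1.390631  f(a)=+3.178e-01  f'(a)=-2.164e+00  a ← 40.628683 − (+3.178e-01/-2.164e+00) = 40.775508
iter 3: u=1.385623  f(a)=+1.923e-03  f'(a)=-2.138e+00  a ← 40.775508 − (+1.923e-03/-2.138e+00) = 40.776407
iter 4: u=1.385593  f(a)=+7.134e-08  f'(a)=-2.138e+00  a ← 40.776407 − (+7.134e-08/-2.138e+00) = 40.776407
iter 5: u=1.385593  f(a)=+2.842e-14  f'(a)=-2.138e+00  a ← 40.776407 − (+2.842e-14/-2.138e+00) = 40.776407
converged: |Δa| < 1e-12 after 5 iterations
sag = a·(cosh(S/(2a)) − 1) = 40.776407·(cosh(1.385593) − 1) = 45.819848
T_max/T_min = cosh(S/(2a)) = 2.123685

a=40.776 sag=45.820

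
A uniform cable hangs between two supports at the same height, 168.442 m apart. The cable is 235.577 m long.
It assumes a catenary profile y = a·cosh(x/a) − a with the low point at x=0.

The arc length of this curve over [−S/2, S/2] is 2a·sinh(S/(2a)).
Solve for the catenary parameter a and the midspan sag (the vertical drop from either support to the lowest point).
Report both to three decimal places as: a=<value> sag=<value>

seed: a₀ = √(S³/(24(L−S))) = √(168.442³/(24·67.135)) = 54.462236
iter 1: u=1.546411  f(a)=+8.500e+00  f'(a)=-3.108e+00  a ← 54.462236 − (+8.500e+00/-3.108e+00) = 57.197429
iter 2: u=1.472461  f(a)=+6.823e-01  f'(a)=-2.627e+00  a ← 57.197429 − (+6.823e-01/-2.627e+00) = 57.457151
iter 3: u=1.465805  f(a)=+5.244e-03  f'(a)=-2.587e+00  a ← 57.457151 − (+5.244e-03/-2.587e+00) = 57.459178
iter 4: u=1.465754  f(a)=+3.151e-07  f'(a)=-2.586e+00  a ← 57.459178 − (+3.151e-07/-2.586e+00) = 57.459178
iter 5: u=1.465754  f(a)=-5.684e-14  f'(a)=-2.586e+00  a ← 57.459178 − (-5.684e-14/-2.586e+00) = 57.459178
converged: |Δa| < 1e-12 after 5 iterations
sag = a·(cosh(S/(2a)) − 1) = 57.459178·(cosh(1.465754) − 1) = 73.596871
T_max/T_min = cosh(S/(2a)) = 2.280855

a=57.459 sag=73.597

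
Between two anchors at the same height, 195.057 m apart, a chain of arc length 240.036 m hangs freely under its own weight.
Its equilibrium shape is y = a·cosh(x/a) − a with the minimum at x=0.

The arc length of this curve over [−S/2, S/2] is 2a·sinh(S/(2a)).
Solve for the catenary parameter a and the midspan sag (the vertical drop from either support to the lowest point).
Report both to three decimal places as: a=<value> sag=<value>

a=85.643 sag=61.799

seed: a₀ = √(S³/(24(L−S))) = √(195.057³/(24·44.979)) = 82.914749
iter 1: u=1.176250  f(a)=+3.216e+00  f'(a)=-1.243e+00  a ← 82.914749 − (+3.216e+00/-1.243e+00) = 85.502786
iter 2: u=1.140647  f(a)=+1.567e-01  f'(a)=-1.124e+00  a ← 85.502786 − (+1.567e-01/-1.124e+00) = 85.642186
iter 3: u=1.138790  f(a)=+4.143e-04  f'(a)=-1.118e+00  a ← 85.642186 − (+4.143e-04/-1.118e+00) = 85.642557
iter 4: u=1.138785  f(a)=+2.913e-09  f'(a)=-1.118e+00  a ← 85.642557 − (+2.913e-09/-1.118e+00) = 85.642557
iter 5: u=1.138785  f(a)=-2.842e-14  f'(a)=-1.118e+00  a ← 85.642557 − (-2.842e-14/-1.118e+00) = 85.642557
converged: |Δa| < 1e-12 after 5 iterations
sag = a·(cosh(S/(2a)) − 1) = 85.642557·(cosh(1.138785) − 1) = 61.798848
T_max/T_min = cosh(S/(2a)) = 1.721590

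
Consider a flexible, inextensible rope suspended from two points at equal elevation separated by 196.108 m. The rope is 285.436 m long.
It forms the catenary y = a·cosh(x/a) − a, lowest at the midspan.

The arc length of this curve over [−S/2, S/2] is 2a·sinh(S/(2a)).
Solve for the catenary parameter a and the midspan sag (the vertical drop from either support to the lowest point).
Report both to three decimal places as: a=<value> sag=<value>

seed: a₀ = √(S³/(24(L−S))) = √(196.108³/(24·89.328)) = 59.312133
iter 1: u=1.653186  f(a)=+1.303e+01  f'(a)=-3.920e+00  a ← 59.312133 − (+1.303e+01/-3.920e+00) = 62.636707
iter 2: u=1.565440  f(a)=+1.176e+00  f'(a)=-3.242e+00  a ← 62.636707 − (+1.176e+00/-3.242e+00) = 62.999480
iter 3: u=1.556426  f(a)=+1.167e-02  f'(a)=-3.178e+00  a ← 62.999480 − (+1.167e-02/-3.178e+00) = 63.003154
iter 4: u=1.556335  f(a)=+1.176e-06  f'(a)=-3.177e+00  a ← 63.003154 − (+1.176e-06/-3.177e+00) = 63.003155
iter 5: u=1.556335  f(a)=+5.684e-14  f'(a)=-3.177e+00  a ← 63.003155 − (+5.684e-14/-3.177e+00) = 63.003155
converged: |Δa| < 1e-12 after 5 iterations
sag = a·(cosh(S/(2a)) − 1) = 63.003155·(cosh(1.556335) − 1) = 93.002695
T_max/T_min = cosh(S/(2a)) = 2.476159

a=63.003 sag=93.003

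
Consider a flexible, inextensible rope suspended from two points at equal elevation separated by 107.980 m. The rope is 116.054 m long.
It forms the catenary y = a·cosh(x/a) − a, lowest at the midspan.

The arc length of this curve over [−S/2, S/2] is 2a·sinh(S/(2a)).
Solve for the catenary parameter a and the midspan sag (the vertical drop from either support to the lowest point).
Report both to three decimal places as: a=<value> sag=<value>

seed: a₀ = √(S³/(24(L−S))) = √(107.980³/(24·8.074)) = 80.605558
iter 1: u=0.669805  f(a)=+1.831e-01  f'(a)=-2.095e-01  a ← 80.605558 − (+1.831e-01/-2.095e-01) = 81.479503
iter 2: u=0.662621  f(a)=+3.020e-03  f'(a)=-2.026e-01  a ← 81.479503 − (+3.020e-03/-2.026e-01) = 81.494408
iter 3: u=0.662499  f(a)=+8.524e-07  f'(a)=-2.025e-01  a ← 81.494408 − (+8.524e-07/-2.025e-01) = 81.494412
iter 4: u=0.662499  f(a)=+5.684e-14  f'(a)=-2.025e-01  a ← 81.494412 − (+5.684e-14/-2.025e-01) = 81.494412
converged: |Δa| < 1e-12 after 4 iterations
sag = a·(cosh(S/(2a)) − 1) = 81.494412·(cosh(0.662499) − 1) = 18.547939
T_max/T_min = cosh(S/(2a)) = 1.227598

a=81.494 sag=18.548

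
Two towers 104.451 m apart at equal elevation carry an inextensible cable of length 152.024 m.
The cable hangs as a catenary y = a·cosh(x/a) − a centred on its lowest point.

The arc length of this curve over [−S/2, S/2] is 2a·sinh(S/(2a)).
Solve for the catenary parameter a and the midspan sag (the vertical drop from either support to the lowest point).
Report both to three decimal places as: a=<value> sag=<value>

seed: a₀ = √(S³/(24(L−S))) = √(104.451³/(24·47.573)) = 31.592429
iter 1: u=1.653102  f(a)=+6.940e+00  f'(a)=-3.919e+00  a ← 31.592429 − (+6.940e+00/-3.919e+00) = 33.363106
iter 2: u=1.565367  f(a)=+6.262e-01  f'(a)=-3.241e+00  a ← 33.363106 − (+6.262e-01/-3.241e+00) = 33.556300
iter 3: u=1.556355  f(a)=+6.215e-03  f'(a)=-3.177e+00  a ← 33.556300 − (+6.215e-03/-3.177e+00) = 33.558256
iter 4: u=1.556264  f(a)=+6.256e-07  f'(a)=-3.176e+00  a ← 33.558256 − (+6.256e-07/-3.176e+00) = 33.558256
iter 5: u=1.556264  f(a)=+0.000e+00  f'(a)=-3.176e+00  a ← 33.558256 − (+0.000e+00/-3.176e+00) = 33.558256
converged: |Δa| < 1e-12 after 5 iterations
sag = a·(cosh(S/(2a)) − 1) = 33.558256·(cosh(1.556264) − 1) = 49.531940
T_max/T_min = cosh(S/(2a)) = 2.475999

a=33.558 sag=49.532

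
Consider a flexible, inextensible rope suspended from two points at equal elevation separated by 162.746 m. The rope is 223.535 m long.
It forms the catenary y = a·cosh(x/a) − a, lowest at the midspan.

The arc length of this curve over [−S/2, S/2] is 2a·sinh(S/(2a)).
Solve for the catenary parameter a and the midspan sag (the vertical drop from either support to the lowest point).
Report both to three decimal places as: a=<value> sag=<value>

seed: a₀ = √(S³/(24(L−S))) = √(162.746³/(24·60.789)) = 54.355984
iter 1: u=1.497038  f(a)=+7.187e+00  f'(a)=-2.780e+00  a ← 54.355984 − (+7.187e+00/-2.780e+00) = 56.941352
iter 2: u=1.429067  f(a)=+5.446e-01  f'(a)=-2.373e+00  a ← 56.941352 − (+5.446e-01/-2.373e+00) = 57.170824
iter 3: u=1.423331  f(a)=+3.693e-03  f'(a)=-2.341e+00  a ← 57.170824 − (+3.693e-03/-2.341e+00) = 57.172402
iter 4: u=1.423292  f(a)=+1.724e-07  f'(a)=-2.341e+00  a ← 57.172402 − (+1.724e-07/-2.341e+00) = 57.172402
iter 5: u=1.423292  f(a)=+0.000e+00  f'(a)=-2.341e+00  a ← 57.172402 − (+0.000e+00/-2.341e+00) = 57.172402
converged: |Δa| < 1e-12 after 5 iterations
sag = a·(cosh(S/(2a)) − 1) = 57.172402·(cosh(1.423292) − 1) = 68.369056
T_max/T_min = cosh(S/(2a)) = 2.195840

a=57.172 sag=68.369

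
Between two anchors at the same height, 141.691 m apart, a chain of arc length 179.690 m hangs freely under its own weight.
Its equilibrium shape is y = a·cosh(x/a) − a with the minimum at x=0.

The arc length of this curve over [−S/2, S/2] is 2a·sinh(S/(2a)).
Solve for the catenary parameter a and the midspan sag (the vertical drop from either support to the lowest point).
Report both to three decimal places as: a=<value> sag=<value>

seed: a₀ = √(S³/(24(L−S))) = √(141.691³/(24·37.999)) = 55.849809
iter 1: u=1.268500  f(a)=+3.177e+00  f'(a)=-1.593e+00  a ← 55.849809 − (+3.177e+00/-1.593e+00) = 57.844547
iter 2: u=1.224757  f(a)=+1.781e-01  f'(a)=-1.419e+00  a ← 57.844547 − (+1.781e-01/-1.419e+00) = 57.970119
iter 3: u=1.222104  f(a)=+6.337e-04  f'(a)=-1.409e+00  a ← 57.970119 − (+6.337e-04/-1.409e+00) = 57.970569
iter 4: u=1.222094  f(a)=+8.082e-09  f'(a)=-1.409e+00  a ← 57.970569 − (+8.082e-09/-1.409e+00) = 57.970569
iter 5: u=1.222094  f(a)=-2.842e-14  f'(a)=-1.409e+00  a ← 57.970569 − (-2.842e-14/-1.409e+00) = 57.970569
converged: |Δa| < 1e-12 after 5 iterations
sag = a·(cosh(S/(2a)) − 1) = 57.970569·(cosh(1.222094) − 1) = 48.953287
T_max/T_min = cosh(S/(2a)) = 1.844451

a=57.971 sag=48.953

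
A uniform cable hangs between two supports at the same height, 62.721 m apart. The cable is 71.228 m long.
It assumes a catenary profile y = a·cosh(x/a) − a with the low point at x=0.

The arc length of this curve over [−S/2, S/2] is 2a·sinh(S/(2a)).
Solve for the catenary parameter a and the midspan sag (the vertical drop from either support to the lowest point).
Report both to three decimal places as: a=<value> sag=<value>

a=35.450 sag=14.800

seed: a₀ = √(S³/(24(L−S))) = √(62.721³/(24·8.507)) = 34.763670
iter 1: u=0.902106  f(a)=+3.529e-01  f'(a)=-5.304e-01  a ← 34.763670 − (+3.529e-01/-5.304e-01) = 35.429047
iter 2: u=0.885164  f(a)=+1.039e-02  f'(a)=-4.996e-01  a ← 35.429047 − (+1.039e-02/-4.996e-01) = 35.449838
iter 3: u=0.884644  f(a)=+9.603e-06  f'(a)=-4.987e-01  a ← 35.449838 − (+9.603e-06/-4.987e-01) = 35.449857
iter 4: u=0.884644  f(a)=+8.242e-12  f'(a)=-4.987e-01  a ← 35.449857 − (+8.242e-12/-4.987e-01) = 35.449857
converged: |Δa| < 1e-12 after 4 iterations
sag = a·(cosh(S/(2a)) − 1) = 35.449857·(cosh(0.884644) − 1) = 14.800012
T_max/T_min = cosh(S/(2a)) = 1.417491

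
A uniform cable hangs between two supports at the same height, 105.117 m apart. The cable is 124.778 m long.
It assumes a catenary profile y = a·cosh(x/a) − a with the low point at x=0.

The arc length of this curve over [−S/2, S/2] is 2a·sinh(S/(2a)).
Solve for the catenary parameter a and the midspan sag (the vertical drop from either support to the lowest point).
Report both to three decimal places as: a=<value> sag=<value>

a=50.950 sag=29.600

seed: a₀ = √(S³/(24(L−S))) = √(105.117³/(24·19.661)) = 49.613631
iter 1: u=1.059356  f(a)=+1.133e+00  f'(a)=-8.851e-01  a ← 49.613631 − (+1.133e+00/-8.851e-01) = 50.893817
iter 2: u=1.032709  f(a)=+4.534e-02  f'(a)=-8.156e-01  a ← 50.893817 − (+4.534e-02/-8.156e-01) = 50.949409
iter 3: u=1.031582  f(a)=+7.929e-05  f'(a)=-8.127e-01  a ← 50.949409 − (+7.929e-05/-8.127e-01) = 50.949507
iter 4: u=1.031580  f(a)=+2.434e-10  f'(a)=-8.127e-01  a ← 50.949507 − (+2.434e-10/-8.127e-01) = 50.949507
iter 5: u=1.031580  f(a)=+1.421e-14  f'(a)=-8.127e-01  a ← 50.949507 − (+1.421e-14/-8.127e-01) = 50.949507
converged: |Δa| < 1e-12 after 5 iterations
sag = a·(cosh(S/(2a)) − 1) = 50.949507·(cosh(1.031580) − 1) = 29.600103
T_max/T_min = cosh(S/(2a)) = 1.580969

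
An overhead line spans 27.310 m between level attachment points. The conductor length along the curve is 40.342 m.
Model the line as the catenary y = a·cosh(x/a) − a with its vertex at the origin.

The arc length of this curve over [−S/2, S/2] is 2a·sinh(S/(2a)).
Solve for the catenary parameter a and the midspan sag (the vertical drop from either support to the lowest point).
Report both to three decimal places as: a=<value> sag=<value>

a=8.594 sag=13.331

seed: a₀ = √(S³/(24(L−S))) = √(27.310³/(24·13.032)) = 8.069960
iter 1: u=1.692078  f(a)=+1.998e+00  f'(a)=-4.254e+00  a ← 8.069960 − (+1.998e+00/-4.254e+00) = 8.539608
iter 2: u=1.599019  f(a)=+1.877e-01  f'(a)=-3.489e+00  a ← 8.539608 − (+1.877e-01/-3.489e+00) = 8.593400
iter 3: u=1.589010  f(a)=+2.036e-03  f'(a)=-3.414e+00  a ← 8.593400 − (+2.036e-03/-3.414e+00) = 8.593996
iter 4: u=1.588900  f(a)=+2.452e-07  f'(a)=-3.413e+00  a ← 8.593996 − (+2.452e-07/-3.413e+00) = 8.593996
iter 5: u=1.588900  f(a)=+1.421e-14  f'(a)=-3.413e+00  a ← 8.593996 − (+1.421e-14/-3.413e+00) = 8.593996
converged: |Δa| < 1e-12 after 5 iterations
sag = a·(cosh(S/(2a)) − 1) = 8.593996·(cosh(1.588900) − 1) = 13.331469
T_max/T_min = cosh(S/(2a)) = 2.551254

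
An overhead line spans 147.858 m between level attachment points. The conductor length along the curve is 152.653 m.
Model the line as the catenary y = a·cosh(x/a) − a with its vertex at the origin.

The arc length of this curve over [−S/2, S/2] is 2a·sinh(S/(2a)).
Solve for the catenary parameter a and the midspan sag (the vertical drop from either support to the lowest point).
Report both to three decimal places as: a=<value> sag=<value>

a=168.407 sag=16.489

seed: a₀ = √(S³/(24(L−S))) = √(147.858³/(24·4.795)) = 167.597414
iter 1: u=0.441111  f(a)=+4.687e-02  f'(a)=-5.834e-02  a ← 167.597414 − (+4.687e-02/-5.834e-02) = 168.400734
iter 2: u=0.439006  f(a)=+3.391e-04  f'(a)=-5.750e-02  a ← 168.400734 − (+3.391e-04/-5.750e-02) = 168.406631
iter 3: u=0.438991  f(a)=+1.804e-08  f'(a)=-5.749e-02  a ← 168.406631 − (+1.804e-08/-5.749e-02) = 168.406631
iter 4: u=0.438991  f(a)=+2.842e-14  f'(a)=-5.749e-02  a ← 168.406631 − (+2.842e-14/-5.749e-02) = 168.406631
converged: |Δa| < 1e-12 after 4 iterations
sag = a·(cosh(S/(2a)) − 1) = 168.406631·(cosh(0.438991) − 1) = 16.489361
T_max/T_min = cosh(S/(2a)) = 1.097914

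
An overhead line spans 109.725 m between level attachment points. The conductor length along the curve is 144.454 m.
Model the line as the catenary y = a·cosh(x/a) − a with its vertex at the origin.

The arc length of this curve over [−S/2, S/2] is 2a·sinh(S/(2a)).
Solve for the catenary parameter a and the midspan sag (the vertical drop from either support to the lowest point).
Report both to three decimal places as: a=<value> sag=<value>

seed: a₀ = √(S³/(24(L−S))) = √(109.725³/(24·34.729)) = 39.811324
iter 1: u=1.378063  f(a)=+3.451e+00  f'(a)=-2.099e+00  a ← 39.811324 − (+3.451e+00/-2.099e+00) = 41.455087
iter 2: u=1.323420  f(a)=+2.252e-01  f'(a)=-1.833e+00  a ← 41.455087 − (+2.252e-01/-1.833e+00) = 41.577932
iter 3: u=1.319510  f(a)=+1.108e-03  f'(a)=-1.815e+00  a ← 41.577932 − (+1.108e-03/-1.815e+00) = 41.578542
iter 4: u=1.319491  f(a)=+2.708e-08  f'(a)=-1.815e+00  a ← 41.578542 − (+2.708e-08/-1.815e+00) = 41.578542
iter 5: u=1.319491  f(a)=+0.000e+00  f'(a)=-1.815e+00  a ← 41.578542 − (+0.000e+00/-1.815e+00) = 41.578542
converged: |Δa| < 1e-12 after 5 iterations
sag = a·(cosh(S/(2a)) − 1) = 41.578542·(cosh(1.319491) − 1) = 41.761213
T_max/T_min = cosh(S/(2a)) = 2.004393

a=41.579 sag=41.761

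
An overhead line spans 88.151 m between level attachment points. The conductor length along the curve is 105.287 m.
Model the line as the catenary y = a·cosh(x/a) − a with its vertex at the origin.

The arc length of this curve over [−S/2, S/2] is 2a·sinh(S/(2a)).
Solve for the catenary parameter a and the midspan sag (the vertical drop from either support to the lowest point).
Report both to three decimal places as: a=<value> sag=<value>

seed: a₀ = √(S³/(24(L−S))) = √(88.151³/(24·17.136)) = 40.811308
iter 1: u=1.079983  f(a)=+1.028e+00  f'(a)=-9.419e-01  a ← 40.811308 − (+1.028e+00/-9.419e-01) = 41.902256
iter 2: u=1.051865  f(a)=+4.264e-02  f'(a)=-8.652e-01  a ← 41.902256 − (+4.264e-02/-8.652e-01) = 41.951544
iter 3: u=1.050629  f(a)=+8.049e-05  f'(a)=-8.619e-01  a ← 41.951544 − (+8.049e-05/-8.619e-01) = 41.951638
iter 4: u=1.050626  f(a)=+2.879e-10  f'(a)=-8.619e-01  a ← 41.951638 − (+2.879e-10/-8.619e-01) = 41.951638
iter 5: u=1.050626  f(a)=+1.421e-14  f'(a)=-8.619e-01  a ← 41.951638 − (+1.421e-14/-8.619e-01) = 41.951638
converged: |Δa| < 1e-12 after 5 iterations
sag = a·(cosh(S/(2a)) − 1) = 41.951638·(cosh(1.050626) − 1) = 25.363130
T_max/T_min = cosh(S/(2a)) = 1.604580

a=41.952 sag=25.363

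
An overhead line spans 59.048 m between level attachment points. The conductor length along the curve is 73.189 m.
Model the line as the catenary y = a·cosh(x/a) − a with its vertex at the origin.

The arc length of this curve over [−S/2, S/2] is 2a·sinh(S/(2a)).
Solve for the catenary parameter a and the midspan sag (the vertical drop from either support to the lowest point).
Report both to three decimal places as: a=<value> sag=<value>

seed: a₀ = √(S³/(24(L−S))) = √(59.048³/(24·14.141)) = 24.629869
iter 1: u=1.198707  f(a)=+1.051e+00  f'(a)=-1.322e+00  a ← 24.629869 − (+1.051e+00/-1.322e+00) = 25.425211
iter 2: u=1.161210  f(a)=+5.308e-02  f'(a)=-1.192e+00  a ← 25.425211 − (+5.308e-02/-1.192e+00) = 25.469755
iter 3: u=1.159179  f(a)=+1.512e-04  f'(a)=-1.185e+00  a ← 25.469755 − (+1.512e-04/-1.185e+00) = 25.469882
iter 4: u=1.159173  f(a)=+1.234e-09  f'(a)=-1.185e+00  a ← 25.469882 − (+1.234e-09/-1.185e+00) = 25.469882
iter 5: u=1.159173  f(a)=+1.421e-14  f'(a)=-1.185e+00  a ← 25.469882 − (+1.421e-14/-1.185e+00) = 25.469882
converged: |Δa| < 1e-12 after 5 iterations
sag = a·(cosh(S/(2a)) − 1) = 25.469882·(cosh(1.159173) − 1) = 19.115680
T_max/T_min = cosh(S/(2a)) = 1.750521

a=25.470 sag=19.116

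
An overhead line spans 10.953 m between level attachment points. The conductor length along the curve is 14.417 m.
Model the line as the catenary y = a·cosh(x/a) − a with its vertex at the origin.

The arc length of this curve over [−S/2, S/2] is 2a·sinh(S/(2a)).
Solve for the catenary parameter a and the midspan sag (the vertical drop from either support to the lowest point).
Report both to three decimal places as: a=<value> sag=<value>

a=4.152 sag=4.167

seed: a₀ = √(S³/(24(L−S))) = √(10.953³/(24·3.464)) = 3.975622
iter 1: u=1.377520  f(a)=+3.439e-01  f'(a)=-2.097e+00  a ← 3.975622 − (+3.439e-01/-2.097e+00) = 4.139659
iter 2: u=1.322935  f(a)=+2.243e-02  f'(a)=-1.831e+00  a ← 4.139659 − (+2.243e-02/-1.831e+00) = 4.151908
iter 3: u=1.319032  f(a)=+1.101e-04  f'(a)=-1.813e+00  a ← 4.151908 − (+1.101e-04/-1.813e+00) = 4.151969
iter 4: u=1.319013  f(a)=+2.684e-09  f'(a)=-1.813e+00  a ← 4.151969 − (+2.684e-09/-1.813e+00) = 4.151969
iter 5: u=1.319013  f(a)=-1.776e-15  f'(a)=-1.813e+00  a ← 4.151969 − (-1.776e-15/-1.813e+00) = 4.151969
converged: |Δa| < 1e-12 after 5 iterations
sag = a·(cosh(S/(2a)) − 1) = 4.151969·(cosh(1.319013) − 1) = 4.166764
T_max/T_min = cosh(S/(2a)) = 2.003563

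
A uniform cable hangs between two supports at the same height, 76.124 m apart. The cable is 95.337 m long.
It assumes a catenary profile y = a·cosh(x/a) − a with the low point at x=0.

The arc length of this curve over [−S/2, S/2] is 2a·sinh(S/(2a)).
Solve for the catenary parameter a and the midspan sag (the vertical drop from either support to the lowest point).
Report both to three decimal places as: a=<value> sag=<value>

a=32.039 sag=25.396

seed: a₀ = √(S³/(24(L−S))) = √(76.124³/(24·19.213)) = 30.929948
iter 1: u=1.230587  f(a)=+1.508e+00  f'(a)=-1.441e+00  a ← 30.929948 − (+1.508e+00/-1.441e+00) = 31.976701
iter 2: u=1.190304  f(a)=+7.995e-02  f'(a)=-1.292e+00  a ← 31.976701 − (+7.995e-02/-1.292e+00) = 32.038591
iter 3: u=1.188005  f(a)=+2.525e-04  f'(a)=-1.284e+00  a ← 32.038591 − (+2.525e-04/-1.284e+00) = 32.038787
iter 4: u=1.187998  f(a)=+2.535e-09  f'(a)=-1.284e+00  a ← 32.038787 − (+2.535e-09/-1.284e+00) = 32.038787
iter 5: u=1.187998  f(a)=+1.421e-14  f'(a)=-1.284e+00  a ← 32.038787 − (+1.421e-14/-1.284e+00) = 32.038787
converged: |Δa| < 1e-12 after 5 iterations
sag = a·(cosh(S/(2a)) − 1) = 32.038787·(cosh(1.187998) − 1) = 25.396131
T_max/T_min = cosh(S/(2a)) = 1.792668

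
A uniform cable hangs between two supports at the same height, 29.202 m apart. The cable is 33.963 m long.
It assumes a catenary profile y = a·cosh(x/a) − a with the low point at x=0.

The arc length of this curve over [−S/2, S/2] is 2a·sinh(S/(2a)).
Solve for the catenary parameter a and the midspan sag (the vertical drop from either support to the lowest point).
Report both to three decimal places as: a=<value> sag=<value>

a=15.111 sag=7.620

seed: a₀ = √(S³/(24(L−S))) = √(29.202³/(24·4.761)) = 14.762645
iter 1: u=0.989050  f(a)=+2.384e-01  f'(a)=-7.103e-01  a ← 14.762645 − (+2.384e-01/-7.103e-01) = 15.098204
iter 2: u=0.967069  f(a)=+8.369e-03  f'(a)=-6.613e-01  a ← 15.098204 − (+8.369e-03/-6.613e-01) = 15.110861
iter 3: u=0.966259  f(a)=+1.115e-05  f'(a)=-6.595e-01  a ← 15.110861 − (+1.115e-05/-6.595e-01) = 15.110878
iter 4: u=0.966258  f(a)=+1.985e-11  f'(a)=-6.595e-01  a ← 15.110878 − (+1.985e-11/-6.595e-01) = 15.110878
iter 5: u=0.966258  f(a)=+0.000e+00  f'(a)=-6.595e-01  a ← 15.110878 − (+0.000e+00/-6.595e-01) = 15.110878
converged: |Δa| < 1e-12 after 5 iterations
sag = a·(cosh(S/(2a)) − 1) = 15.110878·(cosh(0.966258) − 1) = 7.620377
T_max/T_min = cosh(S/(2a)) = 1.504297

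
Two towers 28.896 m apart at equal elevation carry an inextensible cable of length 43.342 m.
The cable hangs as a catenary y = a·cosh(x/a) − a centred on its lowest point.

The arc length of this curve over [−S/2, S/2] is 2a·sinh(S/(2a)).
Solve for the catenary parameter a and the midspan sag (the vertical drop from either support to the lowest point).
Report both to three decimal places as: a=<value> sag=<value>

a=8.907 sag=14.523

seed: a₀ = √(S³/(24(L−S))) = √(28.896³/(24·14.446)) = 8.342134
iter 1: u=1.731931  f(a)=+2.328e+00  f'(a)=-4.620e+00  a ← 8.342134 − (+2.328e+00/-4.620e+00) = 8.846028
iter 2: u=1.633275  f(a)=+2.276e-01  f'(a)=-3.757e+00  a ← 8.846028 − (+2.276e-01/-3.757e+00) = 8.906611
iter 3: u=1.622166  f(a)=+2.696e-03  f'(a)=-3.668e+00  a ← 8.906611 − (+2.696e-03/-3.668e+00) = 8.907346
iter 4: u=1.622032  f(a)=+3.883e-07  f'(a)=-3.667e+00  a ← 8.907346 − (+3.883e-07/-3.667e+00) = 8.907346
iter 5: u=1.622032  f(a)=+0.000e+00  f'(a)=-3.667e+00  a ← 8.907346 − (+0.000e+00/-3.667e+00) = 8.907346
converged: |Δa| < 1e-12 after 5 iterations
sag = a·(cosh(S/(2a)) − 1) = 8.907346·(cosh(1.622032) − 1) = 14.522828
T_max/T_min = cosh(S/(2a)) = 2.630433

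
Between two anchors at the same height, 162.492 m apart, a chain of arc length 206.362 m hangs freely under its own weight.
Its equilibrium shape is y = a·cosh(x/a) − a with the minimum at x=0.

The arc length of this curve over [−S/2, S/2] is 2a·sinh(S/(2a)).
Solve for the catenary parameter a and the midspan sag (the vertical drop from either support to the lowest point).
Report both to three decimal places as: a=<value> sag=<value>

a=66.274 sag=56.358

seed: a₀ = √(S³/(24(L−S))) = √(162.492³/(24·43.870)) = 63.834952
iter 1: u=1.272751  f(a)=+3.693e+00  f'(a)=-1.610e+00  a ← 63.834952 − (+3.693e+00/-1.610e+00) = 66.128416
iter 2: u=1.228609  f(a)=+2.084e-01  f'(a)=-1.433e+00  a ← 66.128416 − (+2.084e-01/-1.433e+00) = 66.273796
iter 3: u=1.225914  f(a)=+7.511e-04  f'(a)=-1.423e+00  a ← 66.273796 − (+7.511e-04/-1.423e+00) = 66.274323
iter 4: u=1.225905  f(a)=+9.835e-09  f'(a)=-1.423e+00  a ← 66.274323 − (+9.835e-09/-1.423e+00) = 66.274323
iter 5: u=1.225905  f(a)=+0.000e+00  f'(a)=-1.423e+00  a ← 66.274323 − (+0.000e+00/-1.423e+00) = 66.274323
converged: |Δa| < 1e-12 after 5 iterations
sag = a·(cosh(S/(2a)) − 1) = 66.274323·(cosh(1.225905) − 1) = 56.357665
T_max/T_min = cosh(S/(2a)) = 1.850370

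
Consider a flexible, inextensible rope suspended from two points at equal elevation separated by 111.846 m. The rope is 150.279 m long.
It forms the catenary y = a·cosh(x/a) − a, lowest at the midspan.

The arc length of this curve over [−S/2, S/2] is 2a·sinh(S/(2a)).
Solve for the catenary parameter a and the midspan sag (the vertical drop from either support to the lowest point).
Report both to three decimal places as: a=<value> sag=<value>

a=40.814 sag=44.695

seed: a₀ = √(S³/(24(L−S))) = √(111.846³/(24·38.433)) = 38.946902
iter 1: u=1.435878  f(a)=+4.162e+00  f'(a)=-2.412e+00  a ← 38.946902 − (+4.162e+00/-2.412e+00) = 40.672739
iter 2: u=1.374950  f(a)=+2.926e-01  f'(a)=-2.083e+00  a ← 40.672739 − (+2.926e-01/-2.083e+00) = 40.813202
iter 3: u=1.370218  f(a)=+1.689e-03  f'(a)=-2.059e+00  a ← 40.813202 − (+1.689e-03/-2.059e+00) = 40.814022
iter 4: u=1.370191  f(a)=+5.694e-08  f'(a)=-2.059e+00  a ← 40.814022 − (+5.694e-08/-2.059e+00) = 40.814022
iter 5: u=1.370191  f(a)=-2.842e-14  f'(a)=-2.059e+00  a ← 40.814022 − (-2.842e-14/-2.059e+00) = 40.814022
converged: |Δa| < 1e-12 after 5 iterations
sag = a·(cosh(S/(2a)) − 1) = 40.814022·(cosh(1.370191) − 1) = 44.694626
T_max/T_min = cosh(S/(2a)) = 2.095080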